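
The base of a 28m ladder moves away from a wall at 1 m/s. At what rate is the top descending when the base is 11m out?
11√663/663 ≈ 0.4272 m/s

x² + y² = 28²
2x·dx/dt + 2y·dy/dt = 0
dy/dt = -x/y · dx/dt = -11/√663 · 1 = -11√663/663 m/s
The top is descending at 11√663/663 ≈ 0.4272 m/s.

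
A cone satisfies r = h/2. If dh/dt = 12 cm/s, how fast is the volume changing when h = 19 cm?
1083π cm³/s

V = (1/3)π(h/2)²h = πh³/12
dV/dt = πh²/4 · 12
At h = 19: dV/dt = 1083π cm³/s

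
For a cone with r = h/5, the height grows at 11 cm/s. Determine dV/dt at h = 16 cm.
2816π/25 cm³/s

V = (1/3)π(h/5)²h = πh³/75
dV/dt = πh²/25 · 11
At h = 16: dV/dt = 2816π/25 cm³/s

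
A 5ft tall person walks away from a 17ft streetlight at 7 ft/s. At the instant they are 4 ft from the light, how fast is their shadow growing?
35/12 ft/s

By similar triangles: 17/(x+s) = 5/s
Solving: s = 5x/12
ds/dt = 5/12 · dx/dt = 5/12 · 7 = 35/12 ft/s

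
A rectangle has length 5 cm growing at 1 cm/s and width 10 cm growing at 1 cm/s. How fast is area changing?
15 cm²/s

A = lw
dA/dt = w·dl/dt + l·dw/dt = 10·1 + 5·1 = 15 cm²/s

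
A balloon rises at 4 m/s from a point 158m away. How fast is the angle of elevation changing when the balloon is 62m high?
0.021938 rad/s

tan(θ) = y/158
sec²(θ) · dθ/dt = (1/158) · dy/dt
dθ/dt = cos²(θ)/158 · 4 = 158/(158² + 62²) · 4
dθ/dt = 0.021938 rad/s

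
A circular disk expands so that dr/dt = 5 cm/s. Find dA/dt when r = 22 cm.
220π cm²/s

A = πr²
dA/dt = 2πr · dr/dt = 2π(22)(5) = 220π cm²/s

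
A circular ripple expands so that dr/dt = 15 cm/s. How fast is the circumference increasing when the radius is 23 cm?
30π cm/s

C = 2πr
dC/dt = 2π · dr/dt = 2π · 15 = 30π cm/s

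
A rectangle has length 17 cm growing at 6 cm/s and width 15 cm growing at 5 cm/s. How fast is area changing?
175 cm²/s

A = lw
dA/dt = w·dl/dt + l·dw/dt = 15·6 + 17·5 = 175 cm²/s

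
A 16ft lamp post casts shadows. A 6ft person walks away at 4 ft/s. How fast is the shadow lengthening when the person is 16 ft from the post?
12/5 ft/s

By similar triangles: 16/(x+s) = 6/s
Solving: s = 6x/10
ds/dt = 6/10 · dx/dt = 3/5 · 4 = 12/5 ft/s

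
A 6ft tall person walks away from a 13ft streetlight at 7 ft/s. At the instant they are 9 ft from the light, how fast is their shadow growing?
6 ft/s

By similar triangles: 13/(x+s) = 6/s
Solving: s = 6x/7
ds/dt = 6/7 · dx/dt = 6/7 · 7 = 6 ft/s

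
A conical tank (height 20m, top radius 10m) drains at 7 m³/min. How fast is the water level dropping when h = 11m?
28/(121π) ≈ 0.07366 m/min

r/h = 10/20, so r = (1/2)h
V = (1/3)πr²h = (1/3)π((1/2)h)²h = (1/12)πh³
dV/dh = (1/4)πh²
dh/dt = (dV/dt)/(dV/dh) = -7/((1/4)π·11²) = -28/(121π) m/min
The level is dropping at 28/(121π) ≈ 0.07366 m/min.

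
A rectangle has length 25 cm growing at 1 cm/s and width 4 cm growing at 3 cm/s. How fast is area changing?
79 cm²/s

A = lw
dA/dt = w·dl/dt + l·dw/dt = 4·1 + 25·3 = 79 cm²/s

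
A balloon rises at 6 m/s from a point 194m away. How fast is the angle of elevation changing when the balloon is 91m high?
0.02535 rad/s

tan(θ) = y/194
sec²(θ) · dθ/dt = (1/194) · dy/dt
dθ/dt = cos²(θ)/194 · 6 = 194/(194² + 91²) · 6
dθ/dt = 0.02535 rad/s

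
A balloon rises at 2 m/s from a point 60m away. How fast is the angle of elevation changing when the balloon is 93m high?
0.009797 rad/s

tan(θ) = y/60
sec²(θ) · dθ/dt = (1/60) · dy/dt
dθ/dt = cos²(θ)/60 · 2 = 60/(60² + 93²) · 2
dθ/dt = 0.009797 rad/s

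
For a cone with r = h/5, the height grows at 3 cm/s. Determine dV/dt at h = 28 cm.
2352π/25 cm³/s

V = (1/3)π(h/5)²h = πh³/75
dV/dt = πh²/25 · 3
At h = 28: dV/dt = 2352π/25 cm³/s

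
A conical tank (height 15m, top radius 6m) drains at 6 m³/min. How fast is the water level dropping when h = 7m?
75/(98π) ≈ 0.2436 m/min

r/h = 6/15, so r = (2/5)h
V = (1/3)πr²h = (1/3)π((2/5)h)²h = (4/75)πh³
dV/dh = (4/25)πh²
dh/dt = (dV/dt)/(dV/dh) = -6/((4/25)π·7²) = -75/(98π) m/min
The level is dropping at 75/(98π) ≈ 0.2436 m/min.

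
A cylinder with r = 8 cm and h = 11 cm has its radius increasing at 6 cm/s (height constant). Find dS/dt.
324π cm²/s

S = 2πrh + 2πr² (lateral + bases)
dS/dt = (2πh + 4πr)·dr/dt = (2π·11 + 4π·8)·6
= 324π cm²/s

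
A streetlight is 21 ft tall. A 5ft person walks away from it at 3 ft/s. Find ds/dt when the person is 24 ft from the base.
15/16 ft/s

By similar triangles: 21/(x+s) = 5/s
Solving: s = 5x/16
ds/dt = 5/16 · dx/dt = 5/16 · 3 = 15/16 ft/s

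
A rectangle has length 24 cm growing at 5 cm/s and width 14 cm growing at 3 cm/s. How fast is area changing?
142 cm²/s

A = lw
dA/dt = w·dl/dt + l·dw/dt = 14·5 + 24·3 = 142 cm²/s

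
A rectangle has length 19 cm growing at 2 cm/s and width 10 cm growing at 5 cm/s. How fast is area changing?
115 cm²/s

A = lw
dA/dt = w·dl/dt + l·dw/dt = 10·2 + 19·5 = 115 cm²/s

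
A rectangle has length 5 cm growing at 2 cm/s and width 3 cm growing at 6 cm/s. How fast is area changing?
36 cm²/s

A = lw
dA/dt = w·dl/dt + l·dw/dt = 3·2 + 5·6 = 36 cm²/s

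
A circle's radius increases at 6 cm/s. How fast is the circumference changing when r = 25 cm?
12π cm/s

C = 2πr
dC/dt = 2π · dr/dt = 2π · 6 = 12π cm/s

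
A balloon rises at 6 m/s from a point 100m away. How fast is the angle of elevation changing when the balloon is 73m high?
0.039141 rad/s

tan(θ) = y/100
sec²(θ) · dθ/dt = (1/100) · dy/dt
dθ/dt = cos²(θ)/100 · 6 = 100/(100² + 73²) · 6
dθ/dt = 0.039141 rad/s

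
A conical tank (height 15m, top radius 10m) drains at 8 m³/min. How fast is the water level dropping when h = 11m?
18/(121π) ≈ 0.04735 m/min

r/h = 10/15, so r = (2/3)h
V = (1/3)πr²h = (1/3)π((2/3)h)²h = (4/27)πh³
dV/dh = (4/9)πh²
dh/dt = (dV/dt)/(dV/dh) = -8/((4/9)π·11²) = -18/(121π) m/min
The level is dropping at 18/(121π) ≈ 0.04735 m/min.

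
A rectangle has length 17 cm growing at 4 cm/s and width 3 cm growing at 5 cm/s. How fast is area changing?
97 cm²/s

A = lw
dA/dt = w·dl/dt + l·dw/dt = 3·4 + 17·5 = 97 cm²/s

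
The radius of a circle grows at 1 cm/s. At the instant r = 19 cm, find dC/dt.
2π cm/s

C = 2πr
dC/dt = 2π · dr/dt = 2π · 1 = 2π cm/s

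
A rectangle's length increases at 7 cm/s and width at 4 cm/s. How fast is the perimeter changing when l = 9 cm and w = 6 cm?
22 cm/s

P = 2(l + w)
dP/dt = 2(dl/dt + dw/dt) = 2(7 + 4) = 22 cm/s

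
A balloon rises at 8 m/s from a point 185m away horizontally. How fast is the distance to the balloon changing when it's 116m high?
928√47681/47681 ≈ 4.25 m/s

z² = 185² + y²
z = √(185² + 116²) = √47681
dz/dt = y/z · dy/dt = 116/√47681 · 8 = 928√47681/47681 ≈ 4.25 m/s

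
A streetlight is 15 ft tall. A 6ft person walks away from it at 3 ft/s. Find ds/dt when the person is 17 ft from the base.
2 ft/s

By similar triangles: 15/(x+s) = 6/s
Solving: s = 6x/9
ds/dt = 6/9 · dx/dt = 2/3 · 3 = 2 ft/s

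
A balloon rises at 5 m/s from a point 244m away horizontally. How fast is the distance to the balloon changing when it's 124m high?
155√4682/4682 ≈ 2.265 m/s

z² = 244² + y²
z = √(244² + 124²) = 4√4682
dz/dt = y/z · dy/dt = 124/(4√4682) · 5 = 155√4682/4682 ≈ 2.265 m/s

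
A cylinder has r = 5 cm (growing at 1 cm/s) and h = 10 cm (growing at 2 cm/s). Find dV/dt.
150π cm³/s

V = πr²h
dV/dt = 2πrh·dr/dt + πr²·dh/dt
= 2π(5)(10)(1) + π(5)²(2)
= 150π cm³/s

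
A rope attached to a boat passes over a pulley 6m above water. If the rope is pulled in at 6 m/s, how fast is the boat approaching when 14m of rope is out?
21√10/10 ≈ 6.641 m/s

rope² = x² + 6²
x = √(14² - 6²) = 4√10
dx/dt = (rope/x) · d(rope)/dt = (14/(4√10)) · (-6) = -21√10/10 m/s
The boat approaches at 21√10/10 ≈ 6.641 m/s.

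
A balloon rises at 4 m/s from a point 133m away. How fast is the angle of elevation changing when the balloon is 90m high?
0.020629 rad/s

tan(θ) = y/133
sec²(θ) · dθ/dt = (1/133) · dy/dt
dθ/dt = cos²(θ)/133 · 4 = 133/(133² + 90²) · 4
dθ/dt = 0.020629 rad/s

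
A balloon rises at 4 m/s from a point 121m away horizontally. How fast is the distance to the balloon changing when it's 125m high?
250√30266/15133 ≈ 2.874 m/s

z² = 121² + y²
z = √(121² + 125²) = √30266
dz/dt = y/z · dy/dt = 125/√30266 · 4 = 250√30266/15133 ≈ 2.874 m/s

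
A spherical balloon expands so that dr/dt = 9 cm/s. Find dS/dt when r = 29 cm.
2088π cm²/s

S = 4πr²
dS/dt = dS/dr · dr/dt = 8πr · 9
At r = 29: dS/dt = 2088π cm²/s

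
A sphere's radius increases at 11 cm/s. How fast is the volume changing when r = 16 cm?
11264π cm³/s

V = (4/3)πr³
dV/dt = dV/dr · dr/dt = 4πr² · 11
At r = 16: dV/dt = 11264π cm³/s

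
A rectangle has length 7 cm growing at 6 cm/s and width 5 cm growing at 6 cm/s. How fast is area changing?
72 cm²/s

A = lw
dA/dt = w·dl/dt + l·dw/dt = 5·6 + 7·6 = 72 cm²/s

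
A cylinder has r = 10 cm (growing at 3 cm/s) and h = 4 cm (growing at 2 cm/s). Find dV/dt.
440π cm³/s

V = πr²h
dV/dt = 2πrh·dr/dt + πr²·dh/dt
= 2π(10)(4)(3) + π(10)²(2)
= 440π cm³/s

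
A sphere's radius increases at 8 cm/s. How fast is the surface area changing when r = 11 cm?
704π cm²/s

S = 4πr²
dS/dt = dS/dr · dr/dt = 8πr · 8
At r = 11: dS/dt = 704π cm²/s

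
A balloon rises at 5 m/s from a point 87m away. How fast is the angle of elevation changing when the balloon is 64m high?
0.037291 rad/s

tan(θ) = y/87
sec²(θ) · dθ/dt = (1/87) · dy/dt
dθ/dt = cos²(θ)/87 · 5 = 87/(87² + 64²) · 5
dθ/dt = 0.037291 rad/s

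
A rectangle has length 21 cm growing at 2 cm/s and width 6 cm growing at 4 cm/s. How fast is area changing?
96 cm²/s

A = lw
dA/dt = w·dl/dt + l·dw/dt = 6·2 + 21·4 = 96 cm²/s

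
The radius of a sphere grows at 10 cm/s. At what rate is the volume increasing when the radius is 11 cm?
4840π cm³/s

V = (4/3)πr³
dV/dt = dV/dr · dr/dt = 4πr² · 10
At r = 11: dV/dt = 4840π cm³/s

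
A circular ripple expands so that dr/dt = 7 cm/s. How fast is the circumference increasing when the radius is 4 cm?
14π cm/s

C = 2πr
dC/dt = 2π · dr/dt = 2π · 7 = 14π cm/s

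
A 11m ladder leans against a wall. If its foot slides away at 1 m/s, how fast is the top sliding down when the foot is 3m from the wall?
3√7/28 ≈ 0.2835 m/s

x² + y² = 11²
2x·dx/dt + 2y·dy/dt = 0
dy/dt = -x/y · dx/dt = -3/(4√7) · 1 = -3√7/28 m/s
The top is descending at 3√7/28 ≈ 0.2835 m/s.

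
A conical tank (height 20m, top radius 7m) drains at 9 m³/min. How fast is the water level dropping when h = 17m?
3600/(14161π) ≈ 0.08092 m/min

r/h = 7/20, so r = (7/20)h
V = (1/3)πr²h = (1/3)π((7/20)h)²h = (49/1200)πh³
dV/dh = (49/400)πh²
dh/dt = (dV/dt)/(dV/dh) = -9/((49/400)π·17²) = -3600/(14161π) m/min
The level is dropping at 3600/(14161π) ≈ 0.08092 m/min.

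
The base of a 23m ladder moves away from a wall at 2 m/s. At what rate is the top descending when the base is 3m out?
3√130/130 ≈ 0.2631 m/s

x² + y² = 23²
2x·dx/dt + 2y·dy/dt = 0
dy/dt = -x/y · dx/dt = -3/(2√130) · 2 = -3√130/130 m/s
The top is descending at 3√130/130 ≈ 0.2631 m/s.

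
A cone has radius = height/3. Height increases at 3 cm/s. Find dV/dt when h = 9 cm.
27π cm³/s

V = (1/3)π(h/3)²h = πh³/27
dV/dt = πh²/9 · 3
At h = 9: dV/dt = 27π cm³/s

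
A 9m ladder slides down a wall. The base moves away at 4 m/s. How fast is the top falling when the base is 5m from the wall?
5√14/7 ≈ 2.673 m/s

x² + y² = 9²
2x·dx/dt + 2y·dy/dt = 0
dy/dt = -x/y · dx/dt = -5/(2√14) · 4 = -5√14/7 m/s
The top is descending at 5√14/7 ≈ 2.673 m/s.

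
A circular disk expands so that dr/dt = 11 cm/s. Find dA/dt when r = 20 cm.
440π cm²/s

A = πr²
dA/dt = 2πr · dr/dt = 2π(20)(11) = 440π cm²/s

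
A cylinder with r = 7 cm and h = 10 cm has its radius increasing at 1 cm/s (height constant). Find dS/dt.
48π cm²/s

S = 2πrh + 2πr² (lateral + bases)
dS/dt = (2πh + 4πr)·dr/dt = (2π·10 + 4π·7)·1
= 48π cm²/s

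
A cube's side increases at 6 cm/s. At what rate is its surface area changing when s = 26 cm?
1872 cm²/s

A = 6s²
dA/dt = 12s · ds/dt = 12·26·6 = 1872 cm²/s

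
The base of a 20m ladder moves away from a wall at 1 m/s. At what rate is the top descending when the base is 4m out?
√6/12 ≈ 0.2041 m/s

x² + y² = 20²
2x·dx/dt + 2y·dy/dt = 0
dy/dt = -x/y · dx/dt = -4/(8√6) · 1 = -√6/12 m/s
The top is descending at √6/12 ≈ 0.2041 m/s.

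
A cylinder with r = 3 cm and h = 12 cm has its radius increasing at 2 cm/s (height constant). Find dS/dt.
72π cm²/s

S = 2πrh + 2πr² (lateral + bases)
dS/dt = (2πh + 4πr)·dr/dt = (2π·12 + 4π·3)·2
= 72π cm²/s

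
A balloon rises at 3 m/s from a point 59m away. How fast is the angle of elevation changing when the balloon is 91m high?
0.015048 rad/s

tan(θ) = y/59
sec²(θ) · dθ/dt = (1/59) · dy/dt
dθ/dt = cos²(θ)/59 · 3 = 59/(59² + 91²) · 3
dθ/dt = 0.015048 rad/s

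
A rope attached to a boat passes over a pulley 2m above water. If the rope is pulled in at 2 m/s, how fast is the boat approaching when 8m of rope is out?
8√15/15 ≈ 2.066 m/s

rope² = x² + 2²
x = √(8² - 2²) = 2√15
dx/dt = (rope/x) · d(rope)/dt = (8/(2√15)) · (-2) = -8√15/15 m/s
The boat approaches at 8√15/15 ≈ 2.066 m/s.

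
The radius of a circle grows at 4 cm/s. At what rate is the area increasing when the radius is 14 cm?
112π cm²/s

A = πr²
dA/dt = 2πr · dr/dt = 2π(14)(4) = 112π cm²/s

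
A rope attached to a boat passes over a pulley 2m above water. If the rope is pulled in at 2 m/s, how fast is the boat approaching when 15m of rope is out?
30√221/221 ≈ 2.018 m/s

rope² = x² + 2²
x = √(15² - 2²) = √221
dx/dt = (rope/x) · d(rope)/dt = (15/√221) · (-2) = -30√221/221 m/s
The boat approaches at 30√221/221 ≈ 2.018 m/s.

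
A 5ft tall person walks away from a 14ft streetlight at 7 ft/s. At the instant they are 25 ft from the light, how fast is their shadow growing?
35/9 ft/s

By similar triangles: 14/(x+s) = 5/s
Solving: s = 5x/9
ds/dt = 5/9 · dx/dt = 5/9 · 7 = 35/9 ft/s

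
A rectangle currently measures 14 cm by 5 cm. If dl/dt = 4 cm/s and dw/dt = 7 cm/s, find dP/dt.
22 cm/s

P = 2(l + w)
dP/dt = 2(dl/dt + dw/dt) = 2(4 + 7) = 22 cm/s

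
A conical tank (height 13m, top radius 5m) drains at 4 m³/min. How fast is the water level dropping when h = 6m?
169/(225π) ≈ 0.2391 m/min

r/h = 5/13, so r = (5/13)h
V = (1/3)πr²h = (1/3)π((5/13)h)²h = (25/507)πh³
dV/dh = (25/169)πh²
dh/dt = (dV/dt)/(dV/dh) = -4/((25/169)π·6²) = -169/(225π) m/min
The level is dropping at 169/(225π) ≈ 0.2391 m/min.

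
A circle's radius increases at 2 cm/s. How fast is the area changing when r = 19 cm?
76π cm²/s

A = πr²
dA/dt = 2πr · dr/dt = 2π(19)(2) = 76π cm²/s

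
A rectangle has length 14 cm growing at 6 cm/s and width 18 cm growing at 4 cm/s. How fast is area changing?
164 cm²/s

A = lw
dA/dt = w·dl/dt + l·dw/dt = 18·6 + 14·4 = 164 cm²/s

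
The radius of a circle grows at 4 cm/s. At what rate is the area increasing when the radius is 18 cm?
144π cm²/s

A = πr²
dA/dt = 2πr · dr/dt = 2π(18)(4) = 144π cm²/s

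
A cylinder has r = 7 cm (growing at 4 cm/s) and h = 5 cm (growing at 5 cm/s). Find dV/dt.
525π cm³/s

V = πr²h
dV/dt = 2πrh·dr/dt + πr²·dh/dt
= 2π(7)(5)(4) + π(7)²(5)
= 525π cm³/s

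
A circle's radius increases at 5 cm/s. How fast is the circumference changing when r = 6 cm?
10π cm/s

C = 2πr
dC/dt = 2π · dr/dt = 2π · 5 = 10π cm/s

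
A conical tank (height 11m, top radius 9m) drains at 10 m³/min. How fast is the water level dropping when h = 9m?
1210/(6561π) ≈ 0.0587 m/min

r/h = 9/11, so r = (9/11)h
V = (1/3)πr²h = (1/3)π((9/11)h)²h = (27/121)πh³
dV/dh = (81/121)πh²
dh/dt = (dV/dt)/(dV/dh) = -10/((81/121)π·9²) = -1210/(6561π) m/min
The level is dropping at 1210/(6561π) ≈ 0.0587 m/min.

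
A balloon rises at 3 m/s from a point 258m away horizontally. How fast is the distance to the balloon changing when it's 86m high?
3√10/10 ≈ 0.9487 m/s

z² = 258² + y²
z = √(258² + 86²) = 86√10
dz/dt = y/z · dy/dt = 86/(86√10) · 3 = 3√10/10 ≈ 0.9487 m/s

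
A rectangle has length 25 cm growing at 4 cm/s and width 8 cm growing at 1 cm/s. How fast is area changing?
57 cm²/s

A = lw
dA/dt = w·dl/dt + l·dw/dt = 8·4 + 25·1 = 57 cm²/s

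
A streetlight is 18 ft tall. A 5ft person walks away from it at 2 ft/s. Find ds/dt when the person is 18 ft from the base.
10/13 ft/s

By similar triangles: 18/(x+s) = 5/s
Solving: s = 5x/13
ds/dt = 5/13 · dx/dt = 5/13 · 2 = 10/13 ft/s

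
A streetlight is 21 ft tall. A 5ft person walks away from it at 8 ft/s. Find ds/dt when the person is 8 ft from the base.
5/2 ft/s

By similar triangles: 21/(x+s) = 5/s
Solving: s = 5x/16
ds/dt = 5/16 · dx/dt = 5/16 · 8 = 5/2 ft/s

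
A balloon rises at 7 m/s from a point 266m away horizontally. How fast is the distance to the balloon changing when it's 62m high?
217√746/3730 ≈ 1.589 m/s

z² = 266² + y²
z = √(266² + 62²) = 10√746
dz/dt = y/z · dy/dt = 62/(10√746) · 7 = 217√746/3730 ≈ 1.589 m/s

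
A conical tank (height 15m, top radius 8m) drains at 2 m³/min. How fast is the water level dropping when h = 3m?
25/(32π) ≈ 0.2487 m/min

r/h = 8/15, so r = (8/15)h
V = (1/3)πr²h = (1/3)π((8/15)h)²h = (64/675)πh³
dV/dh = (64/225)πh²
dh/dt = (dV/dt)/(dV/dh) = -2/((64/225)π·3²) = -25/(32π) m/min
The level is dropping at 25/(32π) ≈ 0.2487 m/min.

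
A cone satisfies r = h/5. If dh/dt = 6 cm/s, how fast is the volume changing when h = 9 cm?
486π/25 cm³/s

V = (1/3)π(h/5)²h = πh³/75
dV/dt = πh²/25 · 6
At h = 9: dV/dt = 486π/25 cm³/s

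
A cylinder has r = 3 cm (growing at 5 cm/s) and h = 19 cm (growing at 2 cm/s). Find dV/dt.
588π cm³/s

V = πr²h
dV/dt = 2πrh·dr/dt + πr²·dh/dt
= 2π(3)(19)(5) + π(3)²(2)
= 588π cm³/s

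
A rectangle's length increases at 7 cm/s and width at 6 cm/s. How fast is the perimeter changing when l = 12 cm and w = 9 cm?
26 cm/s

P = 2(l + w)
dP/dt = 2(dl/dt + dw/dt) = 2(7 + 6) = 26 cm/s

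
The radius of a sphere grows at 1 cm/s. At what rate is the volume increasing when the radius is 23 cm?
2116π cm³/s

V = (4/3)πr³
dV/dt = dV/dr · dr/dt = 4πr² · 1
At r = 23: dV/dt = 2116π cm³/s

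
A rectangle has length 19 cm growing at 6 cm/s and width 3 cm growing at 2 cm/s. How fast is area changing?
56 cm²/s

A = lw
dA/dt = w·dl/dt + l·dw/dt = 3·6 + 19·2 = 56 cm²/s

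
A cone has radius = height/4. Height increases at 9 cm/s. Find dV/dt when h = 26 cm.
1521π/4 cm³/s

V = (1/3)π(h/4)²h = πh³/48
dV/dt = πh²/16 · 9
At h = 26: dV/dt = 1521π/4 cm³/s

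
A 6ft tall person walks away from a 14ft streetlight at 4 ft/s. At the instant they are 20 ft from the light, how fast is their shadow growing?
3 ft/s

By similar triangles: 14/(x+s) = 6/s
Solving: s = 6x/8
ds/dt = 6/8 · dx/dt = 3/4 · 4 = 3 ft/s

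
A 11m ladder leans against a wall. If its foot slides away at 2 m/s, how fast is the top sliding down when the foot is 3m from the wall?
3√7/14 ≈ 0.5669 m/s

x² + y² = 11²
2x·dx/dt + 2y·dy/dt = 0
dy/dt = -x/y · dx/dt = -3/(4√7) · 2 = -3√7/14 m/s
The top is descending at 3√7/14 ≈ 0.5669 m/s.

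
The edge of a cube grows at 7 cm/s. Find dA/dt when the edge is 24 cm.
2016 cm²/s

A = 6s²
dA/dt = 12s · ds/dt = 12·24·7 = 2016 cm²/s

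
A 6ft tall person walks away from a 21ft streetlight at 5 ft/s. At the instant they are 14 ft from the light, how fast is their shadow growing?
2 ft/s

By similar triangles: 21/(x+s) = 6/s
Solving: s = 6x/15
ds/dt = 6/15 · dx/dt = 2/5 · 5 = 2 ft/s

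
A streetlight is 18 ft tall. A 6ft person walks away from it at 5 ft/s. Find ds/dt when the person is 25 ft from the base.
5/2 ft/s

By similar triangles: 18/(x+s) = 6/s
Solving: s = 6x/12
ds/dt = 6/12 · dx/dt = 1/2 · 5 = 5/2 ft/s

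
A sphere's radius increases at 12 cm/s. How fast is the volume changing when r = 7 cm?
2352π cm³/s

V = (4/3)πr³
dV/dt = dV/dr · dr/dt = 4πr² · 12
At r = 7: dV/dt = 2352π cm³/s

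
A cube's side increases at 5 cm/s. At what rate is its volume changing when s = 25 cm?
9375 cm³/s

V = s³
dV/dt = 3s² · ds/dt = 3·25²·5 = 9375 cm³/s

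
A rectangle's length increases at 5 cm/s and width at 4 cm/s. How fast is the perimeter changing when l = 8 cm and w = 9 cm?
18 cm/s

P = 2(l + w)
dP/dt = 2(dl/dt + dw/dt) = 2(5 + 4) = 18 cm/s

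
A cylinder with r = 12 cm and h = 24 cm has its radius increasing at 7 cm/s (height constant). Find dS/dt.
672π cm²/s

S = 2πrh + 2πr² (lateral + bases)
dS/dt = (2πh + 4πr)·dr/dt = (2π·24 + 4π·12)·7
= 672π cm²/s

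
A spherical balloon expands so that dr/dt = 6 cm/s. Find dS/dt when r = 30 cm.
1440π cm²/s

S = 4πr²
dS/dt = dS/dr · dr/dt = 8πr · 6
At r = 30: dS/dt = 1440π cm²/s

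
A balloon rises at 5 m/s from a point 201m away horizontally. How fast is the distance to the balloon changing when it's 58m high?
58√43765/8753 ≈ 1.386 m/s

z² = 201² + y²
z = √(201² + 58²) = √43765
dz/dt = y/z · dy/dt = 58/√43765 · 5 = 58√43765/8753 ≈ 1.386 m/s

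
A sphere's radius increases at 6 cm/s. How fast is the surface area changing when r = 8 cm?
384π cm²/s

S = 4πr²
dS/dt = dS/dr · dr/dt = 8πr · 6
At r = 8: dS/dt = 384π cm²/s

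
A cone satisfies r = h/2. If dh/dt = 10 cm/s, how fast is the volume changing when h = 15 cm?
1125π/2 cm³/s

V = (1/3)π(h/2)²h = πh³/12
dV/dt = πh²/4 · 10
At h = 15: dV/dt = 1125π/2 cm³/s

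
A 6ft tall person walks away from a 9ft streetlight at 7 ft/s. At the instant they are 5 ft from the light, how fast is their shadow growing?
14 ft/s

By similar triangles: 9/(x+s) = 6/s
Solving: s = 6x/3
ds/dt = 6/3 · dx/dt = 2 · 7 = 14 ft/s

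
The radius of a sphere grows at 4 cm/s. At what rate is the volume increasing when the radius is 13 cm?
2704π cm³/s

V = (4/3)πr³
dV/dt = dV/dr · dr/dt = 4πr² · 4
At r = 13: dV/dt = 2704π cm³/s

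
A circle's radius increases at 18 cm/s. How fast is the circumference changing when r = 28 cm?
36π cm/s

C = 2πr
dC/dt = 2π · dr/dt = 2π · 18 = 36π cm/s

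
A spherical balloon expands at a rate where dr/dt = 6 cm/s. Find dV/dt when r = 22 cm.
11616π cm³/s

V = (4/3)πr³
dV/dt = dV/dr · dr/dt = 4πr² · 6
At r = 22: dV/dt = 11616π cm³/s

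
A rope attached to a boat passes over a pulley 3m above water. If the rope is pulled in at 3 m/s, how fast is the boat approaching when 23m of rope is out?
69√130/260 ≈ 3.026 m/s

rope² = x² + 3²
x = √(23² - 3²) = 2√130
dx/dt = (rope/x) · d(rope)/dt = (23/(2√130)) · (-3) = -69√130/260 m/s
The boat approaches at 69√130/260 ≈ 3.026 m/s.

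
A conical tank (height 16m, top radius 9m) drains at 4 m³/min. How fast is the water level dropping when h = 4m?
64/(81π) ≈ 0.2515 m/min

r/h = 9/16, so r = (9/16)h
V = (1/3)πr²h = (1/3)π((9/16)h)²h = (27/256)πh³
dV/dh = (81/256)πh²
dh/dt = (dV/dt)/(dV/dh) = -4/((81/256)π·4²) = -64/(81π) m/min
The level is dropping at 64/(81π) ≈ 0.2515 m/min.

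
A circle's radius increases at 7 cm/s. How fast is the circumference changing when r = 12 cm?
14π cm/s

C = 2πr
dC/dt = 2π · dr/dt = 2π · 7 = 14π cm/s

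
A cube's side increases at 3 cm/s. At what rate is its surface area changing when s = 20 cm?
720 cm²/s

A = 6s²
dA/dt = 12s · ds/dt = 12·20·3 = 720 cm²/s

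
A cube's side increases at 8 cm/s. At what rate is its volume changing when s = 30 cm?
21600 cm³/s

V = s³
dV/dt = 3s² · ds/dt = 3·30²·8 = 21600 cm³/s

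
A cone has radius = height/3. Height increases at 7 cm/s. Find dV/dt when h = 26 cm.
4732π/9 cm³/s

V = (1/3)π(h/3)²h = πh³/27
dV/dt = πh²/9 · 7
At h = 26: dV/dt = 4732π/9 cm³/s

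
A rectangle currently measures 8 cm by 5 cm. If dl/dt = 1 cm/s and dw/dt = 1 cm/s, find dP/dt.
4 cm/s

P = 2(l + w)
dP/dt = 2(dl/dt + dw/dt) = 2(1 + 1) = 4 cm/s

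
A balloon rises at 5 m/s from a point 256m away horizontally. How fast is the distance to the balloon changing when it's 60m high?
75√4321/4321 ≈ 1.141 m/s

z² = 256² + y²
z = √(256² + 60²) = 4√4321
dz/dt = y/z · dy/dt = 60/(4√4321) · 5 = 75√4321/4321 ≈ 1.141 m/s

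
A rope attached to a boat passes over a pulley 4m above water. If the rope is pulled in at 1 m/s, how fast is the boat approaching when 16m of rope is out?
4√15/15 ≈ 1.033 m/s

rope² = x² + 4²
x = √(16² - 4²) = 4√15
dx/dt = (rope/x) · d(rope)/dt = (16/(4√15)) · (-1) = -4√15/15 m/s
The boat approaches at 4√15/15 ≈ 1.033 m/s.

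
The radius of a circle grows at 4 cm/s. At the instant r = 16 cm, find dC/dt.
8π cm/s

C = 2πr
dC/dt = 2π · dr/dt = 2π · 4 = 8π cm/s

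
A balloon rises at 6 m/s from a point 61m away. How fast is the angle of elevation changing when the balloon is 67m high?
0.04458 rad/s

tan(θ) = y/61
sec²(θ) · dθ/dt = (1/61) · dy/dt
dθ/dt = cos²(θ)/61 · 6 = 61/(61² + 67²) · 6
dθ/dt = 0.04458 rad/s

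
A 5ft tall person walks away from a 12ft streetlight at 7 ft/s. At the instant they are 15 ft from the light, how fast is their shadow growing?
5 ft/s

By similar triangles: 12/(x+s) = 5/s
Solving: s = 5x/7
ds/dt = 5/7 · dx/dt = 5/7 · 7 = 5 ft/s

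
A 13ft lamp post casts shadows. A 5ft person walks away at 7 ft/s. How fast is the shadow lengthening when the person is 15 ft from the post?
35/8 ft/s

By similar triangles: 13/(x+s) = 5/s
Solving: s = 5x/8
ds/dt = 5/8 · dx/dt = 5/8 · 7 = 35/8 ft/s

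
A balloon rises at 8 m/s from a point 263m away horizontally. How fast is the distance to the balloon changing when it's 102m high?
816√79573/79573 ≈ 2.893 m/s

z² = 263² + y²
z = √(263² + 102²) = √79573
dz/dt = y/z · dy/dt = 102/√79573 · 8 = 816√79573/79573 ≈ 2.893 m/s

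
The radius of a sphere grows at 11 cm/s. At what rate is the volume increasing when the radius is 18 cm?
14256π cm³/s

V = (4/3)πr³
dV/dt = dV/dr · dr/dt = 4πr² · 11
At r = 18: dV/dt = 14256π cm³/s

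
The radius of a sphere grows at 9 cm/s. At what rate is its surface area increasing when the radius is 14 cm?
1008π cm²/s

S = 4πr²
dS/dt = dS/dr · dr/dt = 8πr · 9
At r = 14: dS/dt = 1008π cm²/s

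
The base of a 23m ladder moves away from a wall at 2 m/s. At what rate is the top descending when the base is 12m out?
24√385/385 ≈ 1.223 m/s

x² + y² = 23²
2x·dx/dt + 2y·dy/dt = 0
dy/dt = -x/y · dx/dt = -12/√385 · 2 = -24√385/385 m/s
The top is descending at 24√385/385 ≈ 1.223 m/s.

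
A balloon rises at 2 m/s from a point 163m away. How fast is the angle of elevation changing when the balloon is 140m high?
0.007061 rad/s

tan(θ) = y/163
sec²(θ) · dθ/dt = (1/163) · dy/dt
dθ/dt = cos²(θ)/163 · 2 = 163/(163² + 140²) · 2
dθ/dt = 0.007061 rad/s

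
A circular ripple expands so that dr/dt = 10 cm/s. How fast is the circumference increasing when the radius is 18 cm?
20π cm/s

C = 2πr
dC/dt = 2π · dr/dt = 2π · 10 = 20π cm/s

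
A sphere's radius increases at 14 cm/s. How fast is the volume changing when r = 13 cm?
9464π cm³/s

V = (4/3)πr³
dV/dt = dV/dr · dr/dt = 4πr² · 14
At r = 13: dV/dt = 9464π cm³/s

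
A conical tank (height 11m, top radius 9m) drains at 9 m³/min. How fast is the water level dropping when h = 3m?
121/(81π) ≈ 0.4755 m/min

r/h = 9/11, so r = (9/11)h
V = (1/3)πr²h = (1/3)π((9/11)h)²h = (27/121)πh³
dV/dh = (81/121)πh²
dh/dt = (dV/dt)/(dV/dh) = -9/((81/121)π·3²) = -121/(81π) m/min
The level is dropping at 121/(81π) ≈ 0.4755 m/min.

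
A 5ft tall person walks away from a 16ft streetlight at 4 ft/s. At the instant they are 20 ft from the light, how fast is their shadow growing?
20/11 ft/s

By similar triangles: 16/(x+s) = 5/s
Solving: s = 5x/11
ds/dt = 5/11 · dx/dt = 5/11 · 4 = 20/11 ft/s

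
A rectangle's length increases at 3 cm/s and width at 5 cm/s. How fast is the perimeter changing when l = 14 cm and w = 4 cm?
16 cm/s

P = 2(l + w)
dP/dt = 2(dl/dt + dw/dt) = 2(3 + 5) = 16 cm/s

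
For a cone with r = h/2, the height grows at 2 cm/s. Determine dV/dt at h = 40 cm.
800π cm³/s

V = (1/3)π(h/2)²h = πh³/12
dV/dt = πh²/4 · 2
At h = 40: dV/dt = 800π cm³/s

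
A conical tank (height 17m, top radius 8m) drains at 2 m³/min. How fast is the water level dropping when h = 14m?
289/(6272π) ≈ 0.01467 m/min

r/h = 8/17, so r = (8/17)h
V = (1/3)πr²h = (1/3)π((8/17)h)²h = (64/867)πh³
dV/dh = (64/289)πh²
dh/dt = (dV/dt)/(dV/dh) = -2/((64/289)π·14²) = -289/(6272π) m/min
The level is dropping at 289/(6272π) ≈ 0.01467 m/min.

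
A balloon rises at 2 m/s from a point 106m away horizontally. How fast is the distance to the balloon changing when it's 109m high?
218√23117/23117 ≈ 1.434 m/s

z² = 106² + y²
z = √(106² + 109²) = √23117
dz/dt = y/z · dy/dt = 109/√23117 · 2 = 218√23117/23117 ≈ 1.434 m/s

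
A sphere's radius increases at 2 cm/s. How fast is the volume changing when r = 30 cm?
7200π cm³/s

V = (4/3)πr³
dV/dt = dV/dr · dr/dt = 4πr² · 2
At r = 30: dV/dt = 7200π cm³/s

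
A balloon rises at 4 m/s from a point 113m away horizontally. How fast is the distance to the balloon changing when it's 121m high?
242√27410/13705 ≈ 2.923 m/s

z² = 113² + y²
z = √(113² + 121²) = √27410
dz/dt = y/z · dy/dt = 121/√27410 · 4 = 242√27410/13705 ≈ 2.923 m/s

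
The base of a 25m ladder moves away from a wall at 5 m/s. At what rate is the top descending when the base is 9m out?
45√34/136 ≈ 1.929 m/s

x² + y² = 25²
2x·dx/dt + 2y·dy/dt = 0
dy/dt = -x/y · dx/dt = -9/(4√34) · 5 = -45√34/136 m/s
The top is descending at 45√34/136 ≈ 1.929 m/s.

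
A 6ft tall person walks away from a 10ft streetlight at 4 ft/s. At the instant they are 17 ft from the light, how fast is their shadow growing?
6 ft/s

By similar triangles: 10/(x+s) = 6/s
Solving: s = 6x/4
ds/dt = 6/4 · dx/dt = 3/2 · 4 = 6 ft/s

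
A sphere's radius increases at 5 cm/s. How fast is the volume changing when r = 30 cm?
18000π cm³/s

V = (4/3)πr³
dV/dt = dV/dr · dr/dt = 4πr² · 5
At r = 30: dV/dt = 18000π cm³/s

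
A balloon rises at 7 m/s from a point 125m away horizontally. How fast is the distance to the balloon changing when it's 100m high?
28√41/41 ≈ 4.373 m/s

z² = 125² + y²
z = √(125² + 100²) = 25√41
dz/dt = y/z · dy/dt = 100/(25√41) · 7 = 28√41/41 ≈ 4.373 m/s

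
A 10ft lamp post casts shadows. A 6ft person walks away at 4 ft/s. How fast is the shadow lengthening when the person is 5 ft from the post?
6 ft/s

By similar triangles: 10/(x+s) = 6/s
Solving: s = 6x/4
ds/dt = 6/4 · dx/dt = 3/2 · 4 = 6 ft/s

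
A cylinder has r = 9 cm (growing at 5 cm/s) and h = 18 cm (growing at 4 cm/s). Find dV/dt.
1944π cm³/s

V = πr²h
dV/dt = 2πrh·dr/dt + πr²·dh/dt
= 2π(9)(18)(5) + π(9)²(4)
= 1944π cm³/s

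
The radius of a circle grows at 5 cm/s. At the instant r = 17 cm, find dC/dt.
10π cm/s

C = 2πr
dC/dt = 2π · dr/dt = 2π · 5 = 10π cm/s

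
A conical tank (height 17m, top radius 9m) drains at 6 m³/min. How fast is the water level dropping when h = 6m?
289/(486π) ≈ 0.1893 m/min

r/h = 9/17, so r = (9/17)h
V = (1/3)πr²h = (1/3)π((9/17)h)²h = (27/289)πh³
dV/dh = (81/289)πh²
dh/dt = (dV/dt)/(dV/dh) = -6/((81/289)π·6²) = -289/(486π) m/min
The level is dropping at 289/(486π) ≈ 0.1893 m/min.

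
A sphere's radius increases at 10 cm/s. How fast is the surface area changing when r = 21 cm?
1680π cm²/s

S = 4πr²
dS/dt = dS/dr · dr/dt = 8πr · 10
At r = 21: dS/dt = 1680π cm²/s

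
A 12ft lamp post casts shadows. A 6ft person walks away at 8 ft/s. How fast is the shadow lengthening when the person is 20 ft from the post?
8 ft/s

By similar triangles: 12/(x+s) = 6/s
Solving: s = 6x/6
ds/dt = 6/6 · dx/dt = 1 · 8 = 8 ft/s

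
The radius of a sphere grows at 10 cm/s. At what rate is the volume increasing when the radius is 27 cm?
29160π cm³/s

V = (4/3)πr³
dV/dt = dV/dr · dr/dt = 4πr² · 10
At r = 27: dV/dt = 29160π cm³/s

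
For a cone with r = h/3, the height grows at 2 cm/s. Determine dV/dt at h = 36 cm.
288π cm³/s

V = (1/3)π(h/3)²h = πh³/27
dV/dt = πh²/9 · 2
At h = 36: dV/dt = 288π cm³/s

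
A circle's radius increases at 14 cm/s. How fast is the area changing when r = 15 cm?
420π cm²/s

A = πr²
dA/dt = 2πr · dr/dt = 2π(15)(14) = 420π cm²/s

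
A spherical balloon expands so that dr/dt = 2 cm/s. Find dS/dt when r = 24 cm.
384π cm²/s

S = 4πr²
dS/dt = dS/dr · dr/dt = 8πr · 2
At r = 24: dS/dt = 384π cm²/s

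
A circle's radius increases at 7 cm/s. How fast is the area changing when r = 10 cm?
140π cm²/s

A = πr²
dA/dt = 2πr · dr/dt = 2π(10)(7) = 140π cm²/s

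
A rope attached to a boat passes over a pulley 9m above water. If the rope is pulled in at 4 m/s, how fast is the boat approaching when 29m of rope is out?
29√190/95 ≈ 4.208 m/s

rope² = x² + 9²
x = √(29² - 9²) = 2√190
dx/dt = (rope/x) · d(rope)/dt = (29/(2√190)) · (-4) = -29√190/95 m/s
The boat approaches at 29√190/95 ≈ 4.208 m/s.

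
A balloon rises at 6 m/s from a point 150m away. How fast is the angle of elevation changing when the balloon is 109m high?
0.026177 rad/s

tan(θ) = y/150
sec²(θ) · dθ/dt = (1/150) · dy/dt
dθ/dt = cos²(θ)/150 · 6 = 150/(150² + 109²) · 6
dθ/dt = 0.026177 rad/s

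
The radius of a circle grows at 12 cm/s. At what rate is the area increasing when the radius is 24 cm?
576π cm²/s

A = πr²
dA/dt = 2πr · dr/dt = 2π(24)(12) = 576π cm²/s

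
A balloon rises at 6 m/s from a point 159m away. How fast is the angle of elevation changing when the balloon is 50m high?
0.03434 rad/s

tan(θ) = y/159
sec²(θ) · dθ/dt = (1/159) · dy/dt
dθ/dt = cos²(θ)/159 · 6 = 159/(159² + 50²) · 6
dθ/dt = 0.03434 rad/s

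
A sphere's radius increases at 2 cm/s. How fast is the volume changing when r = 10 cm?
800π cm³/s

V = (4/3)πr³
dV/dt = dV/dr · dr/dt = 4πr² · 2
At r = 10: dV/dt = 800π cm³/s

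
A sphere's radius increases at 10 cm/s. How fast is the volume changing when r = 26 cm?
27040π cm³/s

V = (4/3)πr³
dV/dt = dV/dr · dr/dt = 4πr² · 10
At r = 26: dV/dt = 27040π cm³/s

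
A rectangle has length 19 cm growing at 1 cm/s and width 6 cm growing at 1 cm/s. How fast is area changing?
25 cm²/s

A = lw
dA/dt = w·dl/dt + l·dw/dt = 6·1 + 19·1 = 25 cm²/s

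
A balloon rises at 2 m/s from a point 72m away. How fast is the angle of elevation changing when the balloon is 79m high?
0.012604 rad/s

tan(θ) = y/72
sec²(θ) · dθ/dt = (1/72) · dy/dt
dθ/dt = cos²(θ)/72 · 2 = 72/(72² + 79²) · 2
dθ/dt = 0.012604 rad/s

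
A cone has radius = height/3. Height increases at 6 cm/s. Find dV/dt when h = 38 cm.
2888π/3 cm³/s

V = (1/3)π(h/3)²h = πh³/27
dV/dt = πh²/9 · 6
At h = 38: dV/dt = 2888π/3 cm³/s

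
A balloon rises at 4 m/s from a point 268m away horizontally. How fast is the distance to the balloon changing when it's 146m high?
292√23285/23285 ≈ 1.914 m/s

z² = 268² + y²
z = √(268² + 146²) = 2√23285
dz/dt = y/z · dy/dt = 146/(2√23285) · 4 = 292√23285/23285 ≈ 1.914 m/s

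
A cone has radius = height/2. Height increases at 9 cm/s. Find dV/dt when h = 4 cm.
36π cm³/s

V = (1/3)π(h/2)²h = πh³/12
dV/dt = πh²/4 · 9
At h = 4: dV/dt = 36π cm³/s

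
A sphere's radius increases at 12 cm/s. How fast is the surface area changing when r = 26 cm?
2496π cm²/s

S = 4πr²
dS/dt = dS/dr · dr/dt = 8πr · 12
At r = 26: dS/dt = 2496π cm²/s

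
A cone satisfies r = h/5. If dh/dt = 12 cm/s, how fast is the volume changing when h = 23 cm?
6348π/25 cm³/s

V = (1/3)π(h/5)²h = πh³/75
dV/dt = πh²/25 · 12
At h = 23: dV/dt = 6348π/25 cm³/s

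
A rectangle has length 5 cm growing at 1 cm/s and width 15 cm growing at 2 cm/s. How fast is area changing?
25 cm²/s

A = lw
dA/dt = w·dl/dt + l·dw/dt = 15·1 + 5·2 = 25 cm²/s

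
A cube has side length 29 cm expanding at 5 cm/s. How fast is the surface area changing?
1740 cm²/s

A = 6s²
dA/dt = 12s · ds/dt = 12·29·5 = 1740 cm²/s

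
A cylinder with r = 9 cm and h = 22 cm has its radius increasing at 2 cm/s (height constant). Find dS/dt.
160π cm²/s

S = 2πrh + 2πr² (lateral + bases)
dS/dt = (2πh + 4πr)·dr/dt = (2π·22 + 4π·9)·2
= 160π cm²/s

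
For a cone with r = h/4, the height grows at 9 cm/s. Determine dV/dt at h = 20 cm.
225π cm³/s

V = (1/3)π(h/4)²h = πh³/48
dV/dt = πh²/16 · 9
At h = 20: dV/dt = 225π cm³/s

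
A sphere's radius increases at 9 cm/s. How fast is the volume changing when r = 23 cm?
19044π cm³/s

V = (4/3)πr³
dV/dt = dV/dr · dr/dt = 4πr² · 9
At r = 23: dV/dt = 19044π cm³/s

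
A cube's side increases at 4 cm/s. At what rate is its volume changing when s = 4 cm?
192 cm³/s

V = s³
dV/dt = 3s² · ds/dt = 3·4²·4 = 192 cm³/s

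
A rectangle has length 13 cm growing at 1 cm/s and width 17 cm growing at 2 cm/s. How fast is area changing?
43 cm²/s

A = lw
dA/dt = w·dl/dt + l·dw/dt = 17·1 + 13·2 = 43 cm²/s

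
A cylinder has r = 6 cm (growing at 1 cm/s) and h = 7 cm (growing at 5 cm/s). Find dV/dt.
264π cm³/s

V = πr²h
dV/dt = 2πrh·dr/dt + πr²·dh/dt
= 2π(6)(7)(1) + π(6)²(5)
= 264π cm³/s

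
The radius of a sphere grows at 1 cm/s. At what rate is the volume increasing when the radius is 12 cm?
576π cm³/s

V = (4/3)πr³
dV/dt = dV/dr · dr/dt = 4πr² · 1
At r = 12: dV/dt = 576π cm³/s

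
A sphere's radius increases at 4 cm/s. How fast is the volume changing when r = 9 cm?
1296π cm³/s

V = (4/3)πr³
dV/dt = dV/dr · dr/dt = 4πr² · 4
At r = 9: dV/dt = 1296π cm³/s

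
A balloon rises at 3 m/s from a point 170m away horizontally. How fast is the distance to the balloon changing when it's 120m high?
36√433/433 ≈ 1.73 m/s

z² = 170² + y²
z = √(170² + 120²) = 10√433
dz/dt = y/z · dy/dt = 120/(10√433) · 3 = 36√433/433 ≈ 1.73 m/s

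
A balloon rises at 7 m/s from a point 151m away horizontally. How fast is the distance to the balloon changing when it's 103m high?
721√33410/33410 ≈ 3.945 m/s

z² = 151² + y²
z = √(151² + 103²) = √33410
dz/dt = y/z · dy/dt = 103/√33410 · 7 = 721√33410/33410 ≈ 3.945 m/s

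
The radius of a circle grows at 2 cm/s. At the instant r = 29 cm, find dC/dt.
4π cm/s

C = 2πr
dC/dt = 2π · dr/dt = 2π · 2 = 4π cm/s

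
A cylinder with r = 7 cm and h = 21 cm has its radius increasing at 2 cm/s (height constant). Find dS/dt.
140π cm²/s

S = 2πrh + 2πr² (lateral + bases)
dS/dt = (2πh + 4πr)·dr/dt = (2π·21 + 4π·7)·2
= 140π cm²/s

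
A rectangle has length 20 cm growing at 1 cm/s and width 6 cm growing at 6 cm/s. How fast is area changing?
126 cm²/s

A = lw
dA/dt = w·dl/dt + l·dw/dt = 6·1 + 20·6 = 126 cm²/s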